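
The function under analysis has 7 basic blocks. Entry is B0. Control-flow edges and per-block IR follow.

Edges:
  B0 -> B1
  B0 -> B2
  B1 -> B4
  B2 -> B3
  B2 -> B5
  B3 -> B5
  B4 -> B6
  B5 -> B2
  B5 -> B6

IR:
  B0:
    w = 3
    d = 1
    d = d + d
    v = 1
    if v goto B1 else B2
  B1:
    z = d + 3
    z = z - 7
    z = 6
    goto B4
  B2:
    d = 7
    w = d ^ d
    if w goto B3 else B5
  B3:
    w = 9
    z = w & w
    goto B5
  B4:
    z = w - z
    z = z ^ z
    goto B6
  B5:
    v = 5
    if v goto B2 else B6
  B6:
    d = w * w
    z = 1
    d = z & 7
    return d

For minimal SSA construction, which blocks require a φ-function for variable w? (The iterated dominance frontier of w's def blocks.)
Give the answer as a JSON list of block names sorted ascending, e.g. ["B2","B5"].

idom tree: B1←B0 B2←B0 B3←B2 B4←B1 B5←B2 B6←B0
Dom∩ at merges:
  B2: preds {B0,B5}: {B0} ∩ {B0,B2,B5} = {B0}; idom=B0
  B5: preds {B2,B3}: {B0,B2} ∩ {B0,B2,B3} = {B0,B2}; idom=B2
  B6: preds {B4,B5}: {B0,B1,B4} ∩ {B0,B2,B5} = {B0}; idom=B0

DF derivation:
  join B2 pred B0: · stop@B0
  join B2 pred B5: B5→B2 stop@B0
  join B5 pred B2: · stop@B2
  join B5 pred B3: B3 stop@B2
  join B6 pred B4: B4→B1 stop@B0
  join B6 pred B5: B5→B2 stop@B0
  DF(B0)=∅
  DF(B1)={B6}
  DF(B2)={B2,B6}
  DF(B3)={B5}
  DF(B4)={B6}
  DF(B5)={B2,B6}
  DF(B6)=∅

φ for w: defs {B0,B2,B3}
  DF⁺ = {B2,B5,B6}

Answer: ["B2", "B5", "B6"]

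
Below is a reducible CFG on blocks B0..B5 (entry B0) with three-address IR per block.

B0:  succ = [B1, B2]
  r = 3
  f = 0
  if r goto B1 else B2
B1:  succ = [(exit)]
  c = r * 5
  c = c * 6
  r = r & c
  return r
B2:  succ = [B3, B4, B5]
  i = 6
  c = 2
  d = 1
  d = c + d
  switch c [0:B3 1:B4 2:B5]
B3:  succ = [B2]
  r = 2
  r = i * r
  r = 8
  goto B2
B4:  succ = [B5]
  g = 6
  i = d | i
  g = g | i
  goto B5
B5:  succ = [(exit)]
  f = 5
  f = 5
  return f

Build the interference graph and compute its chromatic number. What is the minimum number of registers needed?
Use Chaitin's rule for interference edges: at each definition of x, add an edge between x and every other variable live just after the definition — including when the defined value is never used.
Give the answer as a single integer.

Answer: 3

Working:
Block summaries:
  B0 def {f,r} use ∅
  B1 def {c,r} use {r}
  B2 def {c,d,i} use ∅
  B3 def {r} use {i}
  B4 def {g,i} use {d,i}
  B5 def {f} use ∅

Liveness:
  B0: in=∅ out={r}
  B1: in={r} out=∅
  B2: in=∅ out={d,i}
  B3: in={i} out=∅
  B4: in={d,i} out=∅
  B5: in=∅ out=∅

Conflict graph:
  c↔{d,i,r}
  d↔{c,g,i}
  f↔{r}
  g↔{d,i}
  i↔{c,d,g,r}
  r↔{c,f,i}

Chromatic number:
  {c,d,i} pairwise interfere (3-clique) ⇒ χ ≥ 3
  3-colouring: c0={f,i}  c1={c,g}  c2={d,r}
  χ = 3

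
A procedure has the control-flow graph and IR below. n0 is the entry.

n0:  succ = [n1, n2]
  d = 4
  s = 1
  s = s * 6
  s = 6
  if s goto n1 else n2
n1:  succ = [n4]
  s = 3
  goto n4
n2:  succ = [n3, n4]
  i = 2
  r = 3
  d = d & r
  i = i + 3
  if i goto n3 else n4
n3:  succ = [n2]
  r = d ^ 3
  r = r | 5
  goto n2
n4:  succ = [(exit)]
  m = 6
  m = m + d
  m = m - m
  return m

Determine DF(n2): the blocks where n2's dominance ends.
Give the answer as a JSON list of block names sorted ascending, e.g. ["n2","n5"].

idom tree: n1←n0 n2←n0 n3←n2 n4←n0
Dom∩ at merges:
  n2: preds {n0,n3}: {n0} ∩ {n0,n2,n3} = {n0}; idom=n0
  n4: preds {n1,n2}: {n0,n1} ∩ {n0,n2} = {n0}; idom=n0

Frontier:
  join n2 pred n0: · stop@n0
  join n2 pred n3: n3→n2 stop@n0
  join n4 pred n1: n1 stop@n0
  join n4 pred n2: n2 stop@n0
  n0 → ∅
  n1 → {n4}
  n2 → {n2,n4}
  n3 → {n2}
  n4 → ∅

DF(n2) = ["n2", "n4"]

Answer: ["n2", "n4"]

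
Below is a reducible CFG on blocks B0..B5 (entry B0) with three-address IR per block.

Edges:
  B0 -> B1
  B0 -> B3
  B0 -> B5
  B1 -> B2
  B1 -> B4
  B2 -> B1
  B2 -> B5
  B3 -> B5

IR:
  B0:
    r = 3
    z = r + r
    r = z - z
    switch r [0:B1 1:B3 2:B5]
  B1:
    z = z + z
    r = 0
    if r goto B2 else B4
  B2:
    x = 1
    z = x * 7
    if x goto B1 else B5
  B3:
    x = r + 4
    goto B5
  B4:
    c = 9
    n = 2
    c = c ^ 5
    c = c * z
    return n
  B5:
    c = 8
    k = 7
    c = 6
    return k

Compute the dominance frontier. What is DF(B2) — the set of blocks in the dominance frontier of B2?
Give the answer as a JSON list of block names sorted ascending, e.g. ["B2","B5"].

Answer: ["B1", "B5"]

Analysis:
idom tree: B1←B0 B2←B1 B3←B0 B4←B1 B5←B0
Dom at joins:
  B1: preds {B0,B2}: {B0} ∩ {B0,B1,B2} = {B0}; idom=B0
  B5: preds {B0,B2,B3}: {B0} ∩ {B0,B1,B2} ∩ {B0,B3} = {B0}; idom=B0

DF walk-up:
  B1←B0: walk · to B0
  B1←B2: walk B2→B1 to B0
  B5←B0: walk · to B0
  B5←B2: walk B2→B1 to B0
  B5←B3: walk B3 to B0
  B0: DF=∅
  B1: DF={B1,B5}
  B2: DF={B1,B5}
  B3: DF={B5}
  B4: DF=∅
  B5: DF=∅

DF(B2) = ["B1", "B5"]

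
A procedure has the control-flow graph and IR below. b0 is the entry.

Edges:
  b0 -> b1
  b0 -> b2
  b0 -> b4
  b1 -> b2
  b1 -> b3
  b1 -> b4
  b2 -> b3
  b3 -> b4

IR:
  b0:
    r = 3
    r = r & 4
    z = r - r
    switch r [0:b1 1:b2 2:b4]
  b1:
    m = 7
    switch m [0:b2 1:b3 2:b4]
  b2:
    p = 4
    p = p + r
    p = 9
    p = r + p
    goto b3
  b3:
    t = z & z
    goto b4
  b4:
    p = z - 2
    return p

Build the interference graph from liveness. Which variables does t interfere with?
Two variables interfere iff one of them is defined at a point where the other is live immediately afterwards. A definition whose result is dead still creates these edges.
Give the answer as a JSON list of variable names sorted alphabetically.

Block summaries:
  b0: {r,z} / ∅
  b1: {m} / ∅
  b2: {p} / {r}
  b3: {t} / {z}
  b4: {p} / {z}

Live sets:
  b0 li=∅ lo={r,z}
  b1 li={r,z} lo={r,z}
  b2 li={r,z} lo={z}
  b3 li={z} lo={z}
  b4 li={z} lo=∅

Interference:
  m — {r,z}
  p — {r,z}
  r — {m,p,z}
  t — {z}
  z — {m,p,r,t}

N(t) = ["z"]

Answer: ["z"]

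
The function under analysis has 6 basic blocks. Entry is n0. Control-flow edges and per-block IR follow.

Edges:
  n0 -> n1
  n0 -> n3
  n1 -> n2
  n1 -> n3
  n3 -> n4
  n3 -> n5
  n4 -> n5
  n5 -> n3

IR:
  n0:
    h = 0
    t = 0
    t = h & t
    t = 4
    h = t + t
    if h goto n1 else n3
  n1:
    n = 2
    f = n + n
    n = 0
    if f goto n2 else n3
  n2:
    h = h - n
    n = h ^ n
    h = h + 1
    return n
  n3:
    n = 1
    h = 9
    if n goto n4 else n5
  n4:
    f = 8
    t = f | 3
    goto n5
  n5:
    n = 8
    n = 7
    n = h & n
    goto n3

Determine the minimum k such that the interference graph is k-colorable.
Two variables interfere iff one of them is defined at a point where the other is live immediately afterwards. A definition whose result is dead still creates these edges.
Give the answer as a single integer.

Answer: 3

Working:
Per-block:
  n0: def={h,t} ue=∅
  n1: def={f,n} ue=∅
  n2: def={h,n} ue={h,n}
  n3: def={h,n} ue=∅
  n4: def={f,t} ue=∅
  n5: def={n} ue={h}

Liveness:
  n0 li=∅ lo={h}
  n1 li={h} lo={h,n}
  n2 li={h,n} lo=∅
  n3 li=∅ lo={h}
  n4 li={h} lo={h}
  n5 li={h} lo=∅

Conflict graph:
  f — {h,n}
  h — {f,n,t}
  n — {f,h}
  t — {h}

Registers:
  {f,h,n} pairwise interfere (3-clique) ⇒ χ ≥ 3
  3-colouring: R0={h}  R1={f,t}  R2={n}
  χ = 3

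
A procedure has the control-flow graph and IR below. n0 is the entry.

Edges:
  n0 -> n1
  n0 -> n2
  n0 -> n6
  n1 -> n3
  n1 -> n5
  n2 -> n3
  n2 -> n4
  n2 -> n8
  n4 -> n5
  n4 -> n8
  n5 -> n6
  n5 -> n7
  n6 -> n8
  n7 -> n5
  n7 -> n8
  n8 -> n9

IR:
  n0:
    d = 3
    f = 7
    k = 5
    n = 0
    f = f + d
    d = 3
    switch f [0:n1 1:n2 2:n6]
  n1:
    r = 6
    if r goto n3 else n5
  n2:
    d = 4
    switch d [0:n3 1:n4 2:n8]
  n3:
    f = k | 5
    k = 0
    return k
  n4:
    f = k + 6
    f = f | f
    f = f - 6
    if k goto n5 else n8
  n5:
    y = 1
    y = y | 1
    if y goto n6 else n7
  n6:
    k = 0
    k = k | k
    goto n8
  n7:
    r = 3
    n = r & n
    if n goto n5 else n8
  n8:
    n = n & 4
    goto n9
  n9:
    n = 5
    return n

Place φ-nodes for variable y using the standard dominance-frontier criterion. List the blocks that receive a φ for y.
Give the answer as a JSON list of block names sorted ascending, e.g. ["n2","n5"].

idom tree: n1←n0 n2←n0 n3←n0 n4←n2 n5←n0 n6←n0 n7←n5 n8←n0 n9←n8
Join-block Dom:
  n3: preds {n1,n2}: {n0,n1} ∩ {n0,n2} = {n0}; idom=n0
  n5: preds {n1,n4,n7}: {n0,n1} ∩ {n0,n2,n4} ∩ {n0,n5,n7} = {n0}; idom=n0
  n6: preds {n0,n5}: {n0} ∩ {n0,n5} = {n0}; idom=n0
  n8: preds {n2,n4,n6,n7}: {n0,n2} ∩ {n0,n2,n4} ∩ {n0,n6} ∩ {n0,n5,n7} = {n0}; idom=n0

DF walk-up:
  n3←n1: walk n1 to n0
  n3←n2: walk n2 to n0
  n5←n1: walk n1 to n0
  n5←n4: walk n4→n2 to n0
  n5←n7: walk n7→n5 to n0
  n6←n0: walk · to n0
  n6←n5: walk n5 to n0
  n8←n2: walk n2 to n0
  n8←n4: walk n4→n2 to n0
  n8←n6: walk n6 to n0
  n8←n7: walk n7→n5 to n0
  n0 → ∅
  n1 → {n3,n5}
  n2 → {n3,n5,n8}
  n3 → ∅
  n4 → {n5,n8}
  n5 → {n5,n6,n8}
  n6 → {n8}
  n7 → {n5,n8}
  n8 → ∅
  n9 → ∅

φ for y: defs {n5}
  DF⁺ = {n5,n6,n8}

Answer: ["n5", "n6", "n8"]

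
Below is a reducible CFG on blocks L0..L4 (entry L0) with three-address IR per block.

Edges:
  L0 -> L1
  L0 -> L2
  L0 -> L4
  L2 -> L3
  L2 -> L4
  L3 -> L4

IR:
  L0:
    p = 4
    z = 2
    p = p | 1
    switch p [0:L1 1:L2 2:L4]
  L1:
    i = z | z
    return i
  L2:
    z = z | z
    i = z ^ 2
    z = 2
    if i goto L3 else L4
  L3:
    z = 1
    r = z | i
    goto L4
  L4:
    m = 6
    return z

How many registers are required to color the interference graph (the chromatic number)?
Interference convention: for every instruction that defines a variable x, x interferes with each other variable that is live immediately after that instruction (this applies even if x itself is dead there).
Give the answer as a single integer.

Answer: 2

Derivation:
def/use:
  L0 def {p,z} use ∅
  L1 def {i} use {z}
  L2 def {i,z} use {z}
  L3 def {r,z} use {i}
  L4 def {m} use {z}

Live sets:
  live L0: ∅→{z}
  live L1: {z}→∅
  live L2: {z}→{i,z}
  live L3: {i}→{z}
  live L4: {z}→∅

Interference:
  i↔{z}
  m↔{z}
  p↔{z}
  r↔{z}
  z↔{i,m,p,r}

Registers:
  clique {i,z} ⇒ need ≥ 2
  2-colouring: R0={z}  R1={i,m,p,r}
  χ = 2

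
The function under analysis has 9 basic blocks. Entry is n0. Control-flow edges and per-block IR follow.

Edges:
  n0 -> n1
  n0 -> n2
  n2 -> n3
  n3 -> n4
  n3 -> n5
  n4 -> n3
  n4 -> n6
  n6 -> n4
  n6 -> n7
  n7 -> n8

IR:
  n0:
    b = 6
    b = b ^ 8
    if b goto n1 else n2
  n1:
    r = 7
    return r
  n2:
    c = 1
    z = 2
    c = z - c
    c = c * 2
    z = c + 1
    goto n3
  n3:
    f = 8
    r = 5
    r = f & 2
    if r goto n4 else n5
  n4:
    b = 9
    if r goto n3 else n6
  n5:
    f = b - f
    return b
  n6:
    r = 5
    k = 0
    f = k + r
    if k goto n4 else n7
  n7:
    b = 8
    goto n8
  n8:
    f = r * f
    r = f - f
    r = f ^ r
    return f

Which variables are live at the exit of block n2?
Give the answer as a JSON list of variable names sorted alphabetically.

def/use:
  n0: {b} / ∅
  n1: {r} / ∅
  n2: {c,z} / ∅
  n3: {f,r} / ∅
  n4: {b} / {r}
  n5: {f} / {b,f}
  n6: {f,k,r} / ∅
  n7: {b} / ∅
  n8: {f,r} / {f,r}

Liveness:
  n0: in=∅ out={b}
  n1: in=∅ out=∅
  n2: in={b} out={b}
  n3: in={b} out={b,f,r}
  n4: in={r} out={b}
  n5: in={b,f} out=∅
  n6: in=∅ out={f,r}
  n7: in={f,r} out={f,r}
  n8: in={f,r} out=∅

live-out(n2) = ["b"]

Answer: ["b"]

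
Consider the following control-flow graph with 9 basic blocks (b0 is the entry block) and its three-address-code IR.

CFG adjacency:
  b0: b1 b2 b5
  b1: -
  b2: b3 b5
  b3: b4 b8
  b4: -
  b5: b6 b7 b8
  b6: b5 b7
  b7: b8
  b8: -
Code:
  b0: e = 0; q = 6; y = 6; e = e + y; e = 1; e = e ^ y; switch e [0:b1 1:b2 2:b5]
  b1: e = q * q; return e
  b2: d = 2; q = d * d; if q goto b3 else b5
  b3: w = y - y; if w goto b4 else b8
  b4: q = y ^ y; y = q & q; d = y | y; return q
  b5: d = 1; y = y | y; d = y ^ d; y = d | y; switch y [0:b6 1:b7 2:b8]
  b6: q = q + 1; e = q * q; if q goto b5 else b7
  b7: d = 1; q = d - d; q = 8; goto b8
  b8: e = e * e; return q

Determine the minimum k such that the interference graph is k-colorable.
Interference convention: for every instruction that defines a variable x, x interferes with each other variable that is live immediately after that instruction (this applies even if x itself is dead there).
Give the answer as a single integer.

Block summaries:
  b0: {e,q,y} / ∅
  b1: {e} / {q}
  b2: {d,q} / ∅
  b3: {w} / {y}
  b4: {d,q,y} / {y}
  b5: {d,y} / {y}
  b6: {e,q} / {q}
  b7: {d,q} / ∅
  b8: {e} / {e,q}

Liveness:
  live b0: ∅→{e,q,y}
  live b1: {q}→∅
  live b2: {e,y}→{e,q,y}
  live b3: {e,q,y}→{e,q,y}
  live b4: {y}→∅
  live b5: {e,q,y}→{e,q,y}
  live b6: {q,y}→{e,q,y}
  live b7: {e}→{e,q}
  live b8: {e,q}→∅

Interference:
  d: {e,q,y}
  e: {d,q,w,y}
  q: {d,e,w,y}
  w: {e,q,y}
  y: {d,e,q,w}

Colouring:
  lower bound: {d,e,q,y} mutually conflict ⇒ χ ≥ 4
  assign d→R3 e→R0 q→R1 w→R3 y→R2 — no edge inside a register ⇒ χ ≤ 4
  χ = 4

Answer: 4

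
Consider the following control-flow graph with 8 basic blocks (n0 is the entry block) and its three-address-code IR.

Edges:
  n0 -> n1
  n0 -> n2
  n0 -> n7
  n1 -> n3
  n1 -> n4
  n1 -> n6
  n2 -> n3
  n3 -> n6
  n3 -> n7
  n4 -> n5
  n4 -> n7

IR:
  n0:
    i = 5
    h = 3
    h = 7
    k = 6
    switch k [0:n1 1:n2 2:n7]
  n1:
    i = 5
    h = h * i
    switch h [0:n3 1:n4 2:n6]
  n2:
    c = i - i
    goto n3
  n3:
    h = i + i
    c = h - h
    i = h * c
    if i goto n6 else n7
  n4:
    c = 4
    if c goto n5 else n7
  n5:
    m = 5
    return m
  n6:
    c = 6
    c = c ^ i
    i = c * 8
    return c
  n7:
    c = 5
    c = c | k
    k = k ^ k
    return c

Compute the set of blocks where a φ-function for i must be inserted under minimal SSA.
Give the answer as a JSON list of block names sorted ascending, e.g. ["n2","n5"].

idom tree: n1←n0 n2←n0 n3←n0 n4←n1 n5←n4 n6←n0 n7←n0
Dom∩ at merges:
  n3: preds {n1,n2}: {n0,n1} ∩ {n0,n2} = {n0}; idom=n0
  n6: preds {n1,n3}: {n0,n1} ∩ {n0,n3} = {n0}; idom=n0
  n7: preds {n0,n3,n4}: {n0} ∩ {n0,n3} ∩ {n0,n1,n4} = {n0}; idom=n0

Frontier:
  n3←n1: walk n1 to n0
  n3←n2: walk n2 to n0
  n6←n1: walk n1 to n0
  n6←n3: walk n3 to n0
  n7←n0: walk · to n0
  n7←n3: walk n3 to n0
  n7←n4: walk n4→n1 to n0
  n0 → ∅
  n1 → {n3,n6,n7}
  n2 → {n3}
  n3 → {n6,n7}
  n4 → {n7}
  n5 → ∅
  n6 → ∅
  n7 → ∅

φ for i: defs {n0,n1,n3,n6}
  DF⁺ = {n3,n6,n7}

Answer: ["n3", "n6", "n7"]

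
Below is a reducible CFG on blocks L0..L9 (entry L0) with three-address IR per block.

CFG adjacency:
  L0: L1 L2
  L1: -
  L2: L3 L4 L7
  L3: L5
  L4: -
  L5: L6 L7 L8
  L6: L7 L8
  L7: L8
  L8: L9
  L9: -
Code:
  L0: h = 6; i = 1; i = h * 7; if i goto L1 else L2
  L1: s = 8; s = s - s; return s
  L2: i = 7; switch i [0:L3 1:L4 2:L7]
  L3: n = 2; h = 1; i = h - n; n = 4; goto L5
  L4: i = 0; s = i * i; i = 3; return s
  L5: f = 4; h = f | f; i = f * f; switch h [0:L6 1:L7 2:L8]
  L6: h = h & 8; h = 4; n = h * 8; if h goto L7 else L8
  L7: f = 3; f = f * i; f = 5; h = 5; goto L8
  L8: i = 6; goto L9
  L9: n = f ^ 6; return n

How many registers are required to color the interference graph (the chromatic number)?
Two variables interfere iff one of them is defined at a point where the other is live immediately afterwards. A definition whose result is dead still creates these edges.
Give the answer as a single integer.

Answer: 4

Derivation:
def/use:
  L0: def={h,i} ue=∅
  L1: def={s} ue=∅
  L2: def={i} ue=∅
  L3: def={h,i,n} ue=∅
  L4: def={i,s} ue=∅
  L5: def={f,h,i} ue=∅
  L6: def={h,n} ue={h}
  L7: def={f,h} ue={i}
  L8: def={i} ue=∅
  L9: def={n} ue={f}

Backward fixpoint:
  L0: in=∅ out=∅
  L1: in=∅ out=∅
  L2: in=∅ out={i}
  L3: in=∅ out=∅
  L4: in=∅ out=∅
  L5: in=∅ out={f,h,i}
  L6: in={f,h,i} out={f,i}
  L7: in={i} out={f}
  L8: in={f} out={f}
  L9: in={f} out=∅

Interference:
  f — {h,i,n}
  h — {f,i,n}
  i — {f,h,n,s}
  n — {f,h,i}
  s — {i}

Colouring:
  clique {f,h,i,n} ⇒ need ≥ 4
  assign f→R1 h→R2 i→R0 n→R3 s→R1 — no edge inside a register ⇒ χ ≤ 4
  χ = 4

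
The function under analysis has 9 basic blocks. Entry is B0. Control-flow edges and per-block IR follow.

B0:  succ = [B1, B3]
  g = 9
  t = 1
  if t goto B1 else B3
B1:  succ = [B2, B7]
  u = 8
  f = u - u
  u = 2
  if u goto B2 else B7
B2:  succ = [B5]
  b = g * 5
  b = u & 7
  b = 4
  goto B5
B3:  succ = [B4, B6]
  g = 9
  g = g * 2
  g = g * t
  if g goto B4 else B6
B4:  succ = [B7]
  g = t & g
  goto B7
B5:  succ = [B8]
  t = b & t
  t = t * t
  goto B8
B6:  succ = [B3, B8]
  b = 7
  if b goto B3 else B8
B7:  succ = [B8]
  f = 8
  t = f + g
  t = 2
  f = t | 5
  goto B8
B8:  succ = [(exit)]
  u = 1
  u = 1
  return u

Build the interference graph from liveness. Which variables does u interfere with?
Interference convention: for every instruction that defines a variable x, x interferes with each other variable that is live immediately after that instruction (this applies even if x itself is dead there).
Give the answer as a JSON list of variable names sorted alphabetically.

Answer: ["b", "g", "t"]

Derivation:
Block summaries:
  B0 def {g,t} use ∅
  B1 def {f,u} use ∅
  B2 def {b} use {g,u}
  B3 def {g} use {t}
  B4 def {g} use {g,t}
  B5 def {t} use {b,t}
  B6 def {b} use ∅
  B7 def {f,t} use {g}
  B8 def {u} use ∅

Liveness:
  B0 li=∅ lo={g,t}
  B1 li={g,t} lo={g,t,u}
  B2 li={g,t,u} lo={b,t}
  B3 li={t} lo={g,t}
  B4 li={g,t} lo={g}
  B5 li={b,t} lo=∅
  B6 li={t} lo={t}
  B7 li={g} lo=∅
  B8 li=∅ lo=∅

Interfere edges:
  b — {t,u}
  f — {g,t}
  g — {f,t,u}
  t — {b,f,g,u}
  u — {b,g,t}

N(u) = ["b", "g", "t"]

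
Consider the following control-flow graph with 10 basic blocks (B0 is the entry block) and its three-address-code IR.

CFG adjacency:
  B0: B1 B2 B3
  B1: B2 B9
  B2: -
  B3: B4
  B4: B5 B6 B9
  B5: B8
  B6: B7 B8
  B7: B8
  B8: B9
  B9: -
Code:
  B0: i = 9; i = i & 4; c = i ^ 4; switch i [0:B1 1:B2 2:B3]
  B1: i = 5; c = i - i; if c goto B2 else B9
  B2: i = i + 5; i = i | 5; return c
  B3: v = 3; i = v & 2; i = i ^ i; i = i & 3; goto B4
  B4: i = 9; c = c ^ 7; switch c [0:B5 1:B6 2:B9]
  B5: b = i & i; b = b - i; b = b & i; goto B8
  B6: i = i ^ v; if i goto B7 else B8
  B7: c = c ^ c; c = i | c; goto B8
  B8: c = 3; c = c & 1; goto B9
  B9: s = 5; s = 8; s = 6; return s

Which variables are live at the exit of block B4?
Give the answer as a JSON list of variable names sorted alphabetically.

Answer: ["c", "i", "v"]

Derivation:
Block summaries:
  B0 def {c,i} use ∅
  B1 def {c,i} use ∅
  B2 def {i} use {c,i}
  B3 def {i,v} use ∅
  B4 def {c,i} use {c}
  B5 def {b} use {i}
  B6 def {i} use {i,v}
  B7 def {c} use {c,i}
  B8 def {c} use ∅
  B9 def {s} use ∅

Backward fixpoint:
  B0 li=∅ lo={c,i}
  B1 li=∅ lo={c,i}
  B2 li={c,i} lo=∅
  B3 li={c} lo={c,v}
  B4 li={c,v} lo={c,i,v}
  B5 li={i} lo=∅
  B6 li={c,i,v} lo={c,i}
  B7 li={c,i} lo=∅
  B8 li=∅ lo=∅
  B9 li=∅ lo=∅

live-out(B4) = ["c", "i", "v"]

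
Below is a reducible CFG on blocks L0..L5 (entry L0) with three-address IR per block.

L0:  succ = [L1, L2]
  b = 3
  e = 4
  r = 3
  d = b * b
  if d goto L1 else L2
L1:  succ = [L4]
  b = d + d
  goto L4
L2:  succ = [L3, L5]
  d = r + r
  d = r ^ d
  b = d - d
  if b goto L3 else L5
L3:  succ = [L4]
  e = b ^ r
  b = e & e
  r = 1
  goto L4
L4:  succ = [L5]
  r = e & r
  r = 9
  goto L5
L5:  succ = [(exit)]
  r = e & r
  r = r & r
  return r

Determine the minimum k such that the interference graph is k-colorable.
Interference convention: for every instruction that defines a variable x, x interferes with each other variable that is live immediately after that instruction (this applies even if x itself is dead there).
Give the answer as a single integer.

Block summaries:
  L0 def {b,d,e,r} use ∅
  L1 def {b} use {d}
  L2 def {b,d} use {r}
  L3 def {b,e,r} use {b,r}
  L4 def {r} use {e,r}
  L5 def {r} use {e,r}

Liveness:
  L0 li=∅ lo={d,e,r}
  L1 li={d,e,r} lo={e,r}
  L2 li={e,r} lo={b,e,r}
  L3 li={b,r} lo={e,r}
  L4 li={e,r} lo={e,r}
  L5 li={e,r} lo=∅

Interference:
  b: {e,r}
  d: {e,r}
  e: {b,d,r}
  r: {b,d,e}

Chromatic number:
  {b,e,r} pairwise interfere (3-clique) ⇒ χ ≥ 3
  3-colouring: c0={e}  c1={r}  c2={b,d}
  χ = 3

Answer: 3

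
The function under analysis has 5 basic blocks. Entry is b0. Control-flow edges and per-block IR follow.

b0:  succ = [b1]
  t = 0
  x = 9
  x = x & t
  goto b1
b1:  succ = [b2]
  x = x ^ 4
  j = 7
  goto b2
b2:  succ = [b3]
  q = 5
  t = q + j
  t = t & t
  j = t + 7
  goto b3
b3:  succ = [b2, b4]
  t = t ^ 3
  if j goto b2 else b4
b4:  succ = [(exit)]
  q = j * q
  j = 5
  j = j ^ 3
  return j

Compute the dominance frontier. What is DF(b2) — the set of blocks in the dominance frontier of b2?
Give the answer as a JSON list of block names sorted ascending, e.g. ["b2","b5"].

idom tree: b1←b0 b2←b1 b3←b2 b4←b3
Dom at joins:
  b2: preds {b1,b3}: {b0,b1} ∩ {b0,b1,b2,b3} = {b0,b1}; idom=b1

Frontier:
  join b2 pred b1: · stop@b1
  join b2 pred b3: b3→b2 stop@b1
  b0 → ∅
  b1 → ∅
  b2 → {b2}
  b3 → {b2}
  b4 → ∅

DF(b2) = ["b2"]

Answer: ["b2"]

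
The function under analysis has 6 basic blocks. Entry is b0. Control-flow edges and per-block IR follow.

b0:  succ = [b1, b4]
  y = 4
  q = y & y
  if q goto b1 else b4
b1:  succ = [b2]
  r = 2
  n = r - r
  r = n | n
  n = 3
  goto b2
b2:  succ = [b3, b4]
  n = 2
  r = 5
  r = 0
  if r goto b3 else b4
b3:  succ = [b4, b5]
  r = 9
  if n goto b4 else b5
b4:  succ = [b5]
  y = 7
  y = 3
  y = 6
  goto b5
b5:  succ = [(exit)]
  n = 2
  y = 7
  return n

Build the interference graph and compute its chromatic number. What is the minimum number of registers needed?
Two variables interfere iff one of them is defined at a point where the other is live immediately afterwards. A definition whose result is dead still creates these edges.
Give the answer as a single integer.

Block summaries:
  b0: def={q,y} ue=∅
  b1: def={n,r} ue=∅
  b2: def={n,r} ue=∅
  b3: def={r} ue={n}
  b4: def={y} ue=∅
  b5: def={n,y} ue=∅

Backward fixpoint:
  b0 li=∅ lo=∅
  b1 li=∅ lo=∅
  b2 li=∅ lo={n}
  b3 li={n} lo=∅
  b4 li=∅ lo=∅
  b5 li=∅ lo=∅

Interfere edges:
  n — {r,y}
  q — ∅
  r — {n}
  y — {n}

Chromatic number:
  lower bound: {n,r} mutually conflict ⇒ χ ≥ 2
  2-colouring: R0={n,q}  R1={r,y}
  χ = 2

Answer: 2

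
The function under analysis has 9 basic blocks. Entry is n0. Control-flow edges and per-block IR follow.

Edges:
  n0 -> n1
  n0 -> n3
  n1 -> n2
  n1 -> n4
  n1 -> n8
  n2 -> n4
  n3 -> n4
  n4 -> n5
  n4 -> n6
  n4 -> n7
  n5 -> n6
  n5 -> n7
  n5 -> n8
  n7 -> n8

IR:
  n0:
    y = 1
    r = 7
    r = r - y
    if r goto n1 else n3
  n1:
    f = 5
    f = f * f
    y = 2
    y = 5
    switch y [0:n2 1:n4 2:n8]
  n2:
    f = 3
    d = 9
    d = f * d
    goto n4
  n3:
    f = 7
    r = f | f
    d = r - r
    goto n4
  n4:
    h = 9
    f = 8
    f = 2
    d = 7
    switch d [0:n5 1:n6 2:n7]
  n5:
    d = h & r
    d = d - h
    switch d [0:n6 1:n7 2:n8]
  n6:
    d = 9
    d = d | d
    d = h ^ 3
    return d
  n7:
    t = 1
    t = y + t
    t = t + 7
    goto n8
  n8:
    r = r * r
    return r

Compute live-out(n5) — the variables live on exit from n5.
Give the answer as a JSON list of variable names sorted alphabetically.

Answer: ["h", "r", "y"]

Working:
Per-block:
  n0: {r,y} / ∅
  n1: {f,y} / ∅
  n2: {d,f} / ∅
  n3: {d,f,r} / ∅
  n4: {d,f,h} / ∅
  n5: {d} / {h,r}
  n6: {d} / {h}
  n7: {t} / {y}
  n8: {r} / {r}

Live sets:
  live n0: ∅→{r,y}
  live n1: {r}→{r,y}
  live n2: {r,y}→{r,y}
  live n3: {y}→{r,y}
  live n4: {r,y}→{h,r,y}
  live n5: {h,r,y}→{h,r,y}
  live n6: {h}→∅
  live n7: {r,y}→{r}
  live n8: {r}→∅

live-out(n5) = ["h", "r", "y"]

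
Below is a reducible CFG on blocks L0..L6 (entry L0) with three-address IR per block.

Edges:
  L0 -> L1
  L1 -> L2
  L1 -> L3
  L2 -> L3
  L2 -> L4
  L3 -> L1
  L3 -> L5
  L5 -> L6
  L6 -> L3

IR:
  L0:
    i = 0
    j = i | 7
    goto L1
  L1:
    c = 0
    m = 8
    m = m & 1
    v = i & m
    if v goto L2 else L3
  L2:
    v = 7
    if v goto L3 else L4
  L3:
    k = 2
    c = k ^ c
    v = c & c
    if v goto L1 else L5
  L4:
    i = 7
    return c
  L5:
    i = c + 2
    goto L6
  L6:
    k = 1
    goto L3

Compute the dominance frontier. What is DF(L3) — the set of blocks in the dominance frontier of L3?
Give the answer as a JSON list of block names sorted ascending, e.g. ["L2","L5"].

Answer: ["L1", "L3"]

Analysis:
idom tree: L1←L0 L2←L1 L3←L1 L4←L2 L5←L3 L6←L5
Dom at joins:
  L1: preds {L0,L3}: {L0} ∩ {L0,L1,L3} = {L0}; idom=L0
  L3: preds {L1,L2,L6}: {L0,L1} ∩ {L0,L1,L2} ∩ {L0,L1,L3,L5,L6} = {L0,L1}; idom=L1

DF walk-up:
  L1←L0: walk · to L0
  L1←L3: walk L3→L1 to L0
  L3←L1: walk · to L1
  L3←L2: walk L2 to L1
  L3←L6: walk L6→L5→L3 to L1
  L0 → ∅
  L1 → {L1}
  L2 → {L3}
  L3 → {L1,L3}
  L4 → ∅
  L5 → {L3}
  L6 → {L3}

DF(L3) = ["L1", "L3"]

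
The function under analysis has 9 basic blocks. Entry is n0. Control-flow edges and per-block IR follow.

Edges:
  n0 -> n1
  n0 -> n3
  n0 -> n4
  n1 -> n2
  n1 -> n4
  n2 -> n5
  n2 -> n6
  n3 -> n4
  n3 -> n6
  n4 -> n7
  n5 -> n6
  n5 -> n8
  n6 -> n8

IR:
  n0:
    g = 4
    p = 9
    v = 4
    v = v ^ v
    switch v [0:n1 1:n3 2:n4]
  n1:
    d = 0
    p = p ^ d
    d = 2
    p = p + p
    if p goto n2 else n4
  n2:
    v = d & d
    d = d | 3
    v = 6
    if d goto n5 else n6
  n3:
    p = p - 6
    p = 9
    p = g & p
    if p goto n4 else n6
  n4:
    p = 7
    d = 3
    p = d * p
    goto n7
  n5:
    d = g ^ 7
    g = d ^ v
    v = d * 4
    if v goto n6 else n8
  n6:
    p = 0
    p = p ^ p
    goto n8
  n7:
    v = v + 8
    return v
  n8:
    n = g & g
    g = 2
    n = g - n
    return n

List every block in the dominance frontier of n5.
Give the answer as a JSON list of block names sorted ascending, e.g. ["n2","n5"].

idom tree: n1←n0 n2←n1 n3←n0 n4←n0 n5←n2 n6←n0 n7←n4 n8←n0
Dom at joins:
  n4: preds {n0,n1,n3}: {n0} ∩ {n0,n1} ∩ {n0,n3} = {n0}; idom=n0
  n6: preds {n2,n3,n5}: {n0,n1,n2} ∩ {n0,n3} ∩ {n0,n1,n2,n5} = {n0}; idom=n0
  n8: preds {n5,n6}: {n0,n1,n2,n5} ∩ {n0,n6} = {n0}; idom=n0

DF derivation:
  join n4 pred n0: · stop@n0
  join n4 pred n1: n1 stop@n0
  join n4 pred n3: n3 stop@n0
  join n6 pred n2: n2→n1 stop@n0
  join n6 pred n3: n3 stop@n0
  join n6 pred n5: n5→n2→n1 stop@n0
  join n8 pred n5: n5→n2→n1 stop@n0
  join n8 pred n6: n6 stop@n0
  DF(n0)=∅
  DF(n1)={n4,n6,n8}
  DF(n2)={n6,n8}
  DF(n3)={n4,n6}
  DF(n4)=∅
  DF(n5)={n6,n8}
  DF(n6)={n8}
  DF(n7)=∅
  DF(n8)=∅

DF(n5) = ["n6", "n8"]

Answer: ["n6", "n8"]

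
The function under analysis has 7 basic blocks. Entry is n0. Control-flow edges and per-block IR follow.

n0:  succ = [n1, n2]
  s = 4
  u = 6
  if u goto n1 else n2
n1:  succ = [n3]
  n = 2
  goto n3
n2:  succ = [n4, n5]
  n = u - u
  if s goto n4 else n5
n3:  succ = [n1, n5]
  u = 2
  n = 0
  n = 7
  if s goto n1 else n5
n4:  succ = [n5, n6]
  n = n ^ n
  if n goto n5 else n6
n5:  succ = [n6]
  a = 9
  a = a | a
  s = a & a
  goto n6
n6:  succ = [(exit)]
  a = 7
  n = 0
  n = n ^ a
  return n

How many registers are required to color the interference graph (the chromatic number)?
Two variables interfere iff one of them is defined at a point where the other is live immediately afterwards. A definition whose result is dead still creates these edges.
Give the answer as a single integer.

Answer: 2

Working:
Block summaries:
  n0: {s,u} / ∅
  n1: {n} / ∅
  n2: {n} / {s,u}
  n3: {n,u} / {s}
  n4: {n} / {n}
  n5: {a,s} / ∅
  n6: {a,n} / ∅

Liveness:
  n0: in=∅ out={s,u}
  n1: in={s} out={s}
  n2: in={s,u} out={n}
  n3: in={s} out={s}
  n4: in={n} out=∅
  n5: in=∅ out=∅
  n6: in=∅ out=∅

Interfere edges:
  a↔{n}
  n↔{a,s}
  s↔{n,u}
  u↔{s}

Chromatic number:
  {a,n} pairwise interfere (2-clique) ⇒ χ ≥ 2
  assign a→R1 n→R0 s→R1 u→R0 — no edge inside a register ⇒ χ ≤ 2
  χ = 2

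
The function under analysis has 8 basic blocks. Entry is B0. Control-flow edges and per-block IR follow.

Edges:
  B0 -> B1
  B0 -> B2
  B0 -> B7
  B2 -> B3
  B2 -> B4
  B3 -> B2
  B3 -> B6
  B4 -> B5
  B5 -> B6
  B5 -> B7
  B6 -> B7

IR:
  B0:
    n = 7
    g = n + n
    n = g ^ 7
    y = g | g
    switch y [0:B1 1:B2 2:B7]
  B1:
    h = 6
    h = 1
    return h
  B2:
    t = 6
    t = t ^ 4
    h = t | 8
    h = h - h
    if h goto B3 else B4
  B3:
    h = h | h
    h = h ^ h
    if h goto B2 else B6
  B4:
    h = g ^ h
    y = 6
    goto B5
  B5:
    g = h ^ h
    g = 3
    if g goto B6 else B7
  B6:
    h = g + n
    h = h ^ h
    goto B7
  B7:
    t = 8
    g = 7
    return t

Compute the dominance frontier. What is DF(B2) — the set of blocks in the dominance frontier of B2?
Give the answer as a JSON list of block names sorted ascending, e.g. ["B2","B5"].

idom tree: B1←B0 B2←B0 B3←B2 B4←B2 B5←B4 B6←B2 B7←B0
Dom at joins:
  B2: preds {B0,B3}: {B0} ∩ {B0,B2,B3} = {B0}; idom=B0
  B6: preds {B3,B5}: {B0,B2,B3} ∩ {B0,B2,B4,B5} = {B0,B2}; idom=B2
  B7: preds {B0,B5,B6}: {B0} ∩ {B0,B2,B4,B5} ∩ {B0,B2,B6} = {B0}; idom=B0

Frontier:
  join B2 pred B0: · stop@B0
  join B2 pred B3: B3→B2 stop@B0
  join B6 pred B3: B3 stop@B2
  join B6 pred B5: B5→B4 stop@B2
  join B7 pred B0: · stop@B0
  join B7 pred B5: B5→B4→B2 stop@B0
  join B7 pred B6: B6→B2 stop@B0
  B0 → ∅
  B1 → ∅
  B2 → {B2,B7}
  B3 → {B2,B6}
  B4 → {B6,B7}
  B5 → {B6,B7}
  B6 → {B7}
  B7 → ∅

DF(B2) = ["B2", "B7"]

Answer: ["B2", "B7"]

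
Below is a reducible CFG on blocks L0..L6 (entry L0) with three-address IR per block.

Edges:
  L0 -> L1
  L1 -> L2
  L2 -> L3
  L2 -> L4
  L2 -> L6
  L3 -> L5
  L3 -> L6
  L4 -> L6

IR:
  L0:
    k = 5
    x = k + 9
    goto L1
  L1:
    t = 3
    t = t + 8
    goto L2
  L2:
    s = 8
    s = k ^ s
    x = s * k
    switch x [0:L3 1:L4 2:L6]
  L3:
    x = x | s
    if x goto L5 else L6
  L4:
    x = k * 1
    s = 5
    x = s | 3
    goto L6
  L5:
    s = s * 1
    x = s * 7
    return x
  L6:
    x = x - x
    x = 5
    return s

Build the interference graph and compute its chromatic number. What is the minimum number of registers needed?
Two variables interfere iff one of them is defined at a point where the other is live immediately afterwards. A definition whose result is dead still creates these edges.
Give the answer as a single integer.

Answer: 3

Analysis:
Block summaries:
  L0: def={k,x} ue=∅
  L1: def={t} ue=∅
  L2: def={s,x} ue={k}
  L3: def={x} ue={s,x}
  L4: def={s,x} ue={k}
  L5: def={s,x} ue={s}
  L6: def={x} ue={s,x}

Backward fixpoint:
  L0: in=∅ out={k}
  L1: in={k} out={k}
  L2: in={k} out={k,s,x}
  L3: in={s,x} out={s,x}
  L4: in={k} out={s,x}
  L5: in={s} out=∅
  L6: in={s,x} out=∅

Conflict graph:
  k — {s,t,x}
  s — {k,x}
  t — {k}
  x — {k,s}

Registers:
  {k,s,x} pairwise interfere (3-clique) ⇒ χ ≥ 3
  3-colouring: c0={k}  c1={s,t}  c2={x}
  χ = 3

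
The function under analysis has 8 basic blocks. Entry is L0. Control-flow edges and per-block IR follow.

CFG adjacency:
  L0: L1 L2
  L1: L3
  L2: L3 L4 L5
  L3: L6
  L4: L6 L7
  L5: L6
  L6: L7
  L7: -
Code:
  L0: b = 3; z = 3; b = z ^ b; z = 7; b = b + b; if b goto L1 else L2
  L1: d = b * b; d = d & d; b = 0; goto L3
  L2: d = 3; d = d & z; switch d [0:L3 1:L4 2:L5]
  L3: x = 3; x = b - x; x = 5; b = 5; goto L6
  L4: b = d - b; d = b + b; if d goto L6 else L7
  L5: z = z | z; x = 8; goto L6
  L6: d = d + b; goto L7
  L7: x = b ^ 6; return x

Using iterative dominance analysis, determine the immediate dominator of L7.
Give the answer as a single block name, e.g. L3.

idom tree: L1←L0 L2←L0 L3←L0 L4←L2 L5←L2 L6←L0 L7←L0
Dom at joins:
  L3: preds {L1,L2}: {L0,L1} ∩ {L0,L2} = {L0}; idom=L0
  L6: preds {L3,L4,L5}: {L0,L3} ∩ {L0,L2,L4} ∩ {L0,L2,L5} = {L0}; idom=L0
  L7: preds {L4,L6}: {L0,L2,L4} ∩ {L0,L6} = {L0}; idom=L0

idom(L7) = L0

Answer: L0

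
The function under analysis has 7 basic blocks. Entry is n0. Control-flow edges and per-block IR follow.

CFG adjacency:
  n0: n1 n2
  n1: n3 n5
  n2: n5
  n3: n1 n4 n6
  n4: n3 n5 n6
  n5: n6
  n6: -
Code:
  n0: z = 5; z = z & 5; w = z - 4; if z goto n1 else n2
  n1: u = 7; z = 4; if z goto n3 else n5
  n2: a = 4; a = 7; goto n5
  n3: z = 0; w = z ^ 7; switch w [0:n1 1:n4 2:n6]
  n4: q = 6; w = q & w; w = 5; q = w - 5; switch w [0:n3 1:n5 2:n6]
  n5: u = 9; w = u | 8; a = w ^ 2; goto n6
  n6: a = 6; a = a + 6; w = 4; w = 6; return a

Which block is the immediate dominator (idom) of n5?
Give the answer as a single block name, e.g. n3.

idom tree: n1←n0 n2←n0 n3←n1 n4←n3 n5←n0 n6←n0
Dom∩ at merges:
  n1: preds {n0,n3}: {n0} ∩ {n0,n1,n3} = {n0}; idom=n0
  n3: preds {n1,n4}: {n0,n1} ∩ {n0,n1,n3,n4} = {n0,n1}; idom=n1
  n5: preds {n1,n2,n4}: {n0,n1} ∩ {n0,n2} ∩ {n0,n1,n3,n4} = {n0}; idom=n0
  n6: preds {n3,n4,n5}: {n0,n1,n3} ∩ {n0,n1,n3,n4} ∩ {n0,n5} = {n0}; idom=n0

idom(n5) = n0

Answer: n0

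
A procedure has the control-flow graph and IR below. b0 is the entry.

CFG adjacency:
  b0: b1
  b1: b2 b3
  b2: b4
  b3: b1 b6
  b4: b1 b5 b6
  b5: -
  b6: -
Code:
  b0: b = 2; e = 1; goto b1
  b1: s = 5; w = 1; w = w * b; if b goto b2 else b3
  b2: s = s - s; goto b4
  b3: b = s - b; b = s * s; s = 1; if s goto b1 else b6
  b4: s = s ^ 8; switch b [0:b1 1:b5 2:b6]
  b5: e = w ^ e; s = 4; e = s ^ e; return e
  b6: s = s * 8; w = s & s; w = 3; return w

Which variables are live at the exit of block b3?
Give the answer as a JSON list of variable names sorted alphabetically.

Answer: ["b", "e", "s"]

Working:
Block summaries:
  b0 def {b,e} use ∅
  b1 def {s,w} use {b}
  b2 def {s} use {s}
  b3 def {b,s} use {b,s}
  b4 def {s} use {b,s}
  b5 def {e,s} use {e,w}
  b6 def {s,w} use {s}

Live sets:
  b0: in=∅ out={b,e}
  b1: in={b,e} out={b,e,s,w}
  b2: in={b,e,s,w} out={b,e,s,w}
  b3: in={b,e,s} out={b,e,s}
  b4: in={b,e,s,w} out={b,e,s,w}
  b5: in={e,w} out=∅
  b6: in={s} out=∅

live-out(b3) = ["b", "e", "s"]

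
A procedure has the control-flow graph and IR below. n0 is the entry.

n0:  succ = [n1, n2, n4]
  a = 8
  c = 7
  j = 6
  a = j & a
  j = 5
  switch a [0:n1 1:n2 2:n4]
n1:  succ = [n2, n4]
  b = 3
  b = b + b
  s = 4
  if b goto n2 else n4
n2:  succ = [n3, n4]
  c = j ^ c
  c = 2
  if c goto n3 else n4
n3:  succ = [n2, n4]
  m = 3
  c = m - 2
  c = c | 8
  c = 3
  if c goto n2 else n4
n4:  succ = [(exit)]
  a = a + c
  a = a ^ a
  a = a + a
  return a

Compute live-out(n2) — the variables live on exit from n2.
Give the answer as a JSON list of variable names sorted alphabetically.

def/use:
  n0: def={a,c,j} ue=∅
  n1: def={b,s} ue=∅
  n2: def={c} ue={c,j}
  n3: def={c,m} ue=∅
  n4: def={a} ue={a,c}

Live sets:
  live n0: ∅→{a,c,j}
  live n1: {a,c,j}→{a,c,j}
  live n2: {a,c,j}→{a,c,j}
  live n3: {a,j}→{a,c,j}
  live n4: {a,c}→∅

live-out(n2) = ["a", "c", "j"]

Answer: ["a", "c", "j"]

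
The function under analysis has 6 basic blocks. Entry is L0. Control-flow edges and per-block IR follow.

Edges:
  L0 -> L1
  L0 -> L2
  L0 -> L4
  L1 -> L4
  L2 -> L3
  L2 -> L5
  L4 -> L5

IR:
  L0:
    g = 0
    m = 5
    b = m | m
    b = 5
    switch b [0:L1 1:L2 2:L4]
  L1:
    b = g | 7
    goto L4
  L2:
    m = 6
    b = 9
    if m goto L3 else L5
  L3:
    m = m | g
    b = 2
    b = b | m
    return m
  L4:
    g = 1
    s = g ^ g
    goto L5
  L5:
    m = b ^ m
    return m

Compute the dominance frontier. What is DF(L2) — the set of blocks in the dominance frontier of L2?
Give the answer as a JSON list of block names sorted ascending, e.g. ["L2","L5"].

Answer: ["L5"]

Analysis:
idom tree: L1←L0 L2←L0 L3←L2 L4←L0 L5←L0
Dom at joins:
  L4: preds {L0,L1}: {L0} ∩ {L0,L1} = {L0}; idom=L0
  L5: preds {L2,L4}: {L0,L2} ∩ {L0,L4} = {L0}; idom=L0

DF derivation:
  L4←L0: walk · to L0
  L4←L1: walk L1 to L0
  L5←L2: walk L2 to L0
  L5←L4: walk L4 to L0
  L0: DF=∅
  L1: DF={L4}
  L2: DF={L5}
  L3: DF=∅
  L4: DF={L5}
  L5: DF=∅

DF(L2) = ["L5"]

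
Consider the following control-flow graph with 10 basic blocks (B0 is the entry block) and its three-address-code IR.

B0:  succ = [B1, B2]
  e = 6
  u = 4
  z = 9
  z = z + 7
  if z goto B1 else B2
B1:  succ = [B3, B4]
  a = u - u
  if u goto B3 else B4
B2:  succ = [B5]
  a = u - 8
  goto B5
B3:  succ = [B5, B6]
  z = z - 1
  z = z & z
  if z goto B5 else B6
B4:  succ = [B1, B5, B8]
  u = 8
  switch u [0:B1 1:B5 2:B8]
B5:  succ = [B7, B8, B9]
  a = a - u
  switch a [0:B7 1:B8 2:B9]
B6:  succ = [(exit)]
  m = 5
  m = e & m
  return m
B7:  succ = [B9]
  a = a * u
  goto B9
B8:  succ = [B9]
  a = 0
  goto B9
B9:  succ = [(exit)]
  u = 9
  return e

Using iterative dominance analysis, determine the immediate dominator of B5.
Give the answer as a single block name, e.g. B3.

idom tree: B1←B0 B2←B0 B3←B1 B4←B1 B5←B0 B6←B3 B7←B5 B8←B0 B9←B0
Dom∩ at merges:
  B1: preds {B0,B4}: {B0} ∩ {B0,B1,B4} = {B0}; idom=B0
  B5: preds {B2,B3,B4}: {B0,B2} ∩ {B0,B1,B3} ∩ {B0,B1,B4} = {B0}; idom=B0
  B8: preds {B4,B5}: {B0,B1,B4} ∩ {B0,B5} = {B0}; idom=B0
  B9: preds {B5,B7,B8}: {B0,B5} ∩ {B0,B5,B7} ∩ {B0,B8} = {B0}; idom=B0

idom(B5) = B0

Answer: B0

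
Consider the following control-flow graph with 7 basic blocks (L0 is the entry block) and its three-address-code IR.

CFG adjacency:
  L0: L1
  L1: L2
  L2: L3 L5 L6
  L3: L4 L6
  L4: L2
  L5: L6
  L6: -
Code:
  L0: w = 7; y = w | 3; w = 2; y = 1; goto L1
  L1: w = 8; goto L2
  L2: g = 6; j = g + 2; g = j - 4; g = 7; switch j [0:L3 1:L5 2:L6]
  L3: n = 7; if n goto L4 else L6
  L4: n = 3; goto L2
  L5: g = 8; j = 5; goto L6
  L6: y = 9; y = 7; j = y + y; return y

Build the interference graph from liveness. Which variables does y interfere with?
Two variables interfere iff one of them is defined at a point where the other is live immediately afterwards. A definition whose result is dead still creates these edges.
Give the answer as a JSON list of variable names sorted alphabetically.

Per-block:
  L0: {w,y} / ∅
  L1: {w} / ∅
  L2: {g,j} / ∅
  L3: {n} / ∅
  L4: {n} / ∅
  L5: {g,j} / ∅
  L6: {j,y} / ∅

Backward fixpoint:
  live L0: ∅→∅
  live L1: ∅→∅
  live L2: ∅→∅
  live L3: ∅→∅
  live L4: ∅→∅
  live L5: ∅→∅
  live L6: ∅→∅

Conflict graph:
  g — {j}
  j — {g,y}
  n — ∅
  w — ∅
  y — {j}

N(y) = ["j"]

Answer: ["j"]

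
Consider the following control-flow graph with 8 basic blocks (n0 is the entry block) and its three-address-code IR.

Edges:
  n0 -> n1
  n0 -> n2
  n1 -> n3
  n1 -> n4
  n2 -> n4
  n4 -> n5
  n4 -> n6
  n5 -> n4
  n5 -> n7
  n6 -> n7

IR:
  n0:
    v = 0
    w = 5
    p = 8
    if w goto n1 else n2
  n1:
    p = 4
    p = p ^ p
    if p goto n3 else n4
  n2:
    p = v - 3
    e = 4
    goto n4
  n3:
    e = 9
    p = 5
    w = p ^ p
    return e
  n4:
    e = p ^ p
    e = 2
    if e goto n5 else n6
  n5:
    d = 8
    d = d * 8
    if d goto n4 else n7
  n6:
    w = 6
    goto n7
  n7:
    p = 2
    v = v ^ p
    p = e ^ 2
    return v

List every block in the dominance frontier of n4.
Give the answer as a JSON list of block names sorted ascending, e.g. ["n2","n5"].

Answer: ["n4"]

Analysis:
idom tree: n1←n0 n2←n0 n3←n1 n4←n0 n5←n4 n6←n4 n7←n4
Dom at joins:
  n4: preds {n1,n2,n5}: {n0,n1} ∩ {n0,n2} ∩ {n0,n4,n5} = {n0}; idom=n0
  n7: preds {n5,n6}: {n0,n4,n5} ∩ {n0,n4,n6} = {n0,n4}; idom=n4

Frontier:
  n4←n1: walk n1 to n0
  n4←n2: walk n2 to n0
  n4←n5: walk n5→n4 to n0
  n7←n5: walk n5 to n4
  n7←n6: walk n6 to n4
  DF(n0)=∅
  DF(n1)={n4}
  DF(n2)={n4}
  DF(n3)=∅
  DF(n4)={n4}
  DF(n5)={n4,n7}
  DF(n6)={n7}
  DF(n7)=∅

DF(n4) = ["n4"]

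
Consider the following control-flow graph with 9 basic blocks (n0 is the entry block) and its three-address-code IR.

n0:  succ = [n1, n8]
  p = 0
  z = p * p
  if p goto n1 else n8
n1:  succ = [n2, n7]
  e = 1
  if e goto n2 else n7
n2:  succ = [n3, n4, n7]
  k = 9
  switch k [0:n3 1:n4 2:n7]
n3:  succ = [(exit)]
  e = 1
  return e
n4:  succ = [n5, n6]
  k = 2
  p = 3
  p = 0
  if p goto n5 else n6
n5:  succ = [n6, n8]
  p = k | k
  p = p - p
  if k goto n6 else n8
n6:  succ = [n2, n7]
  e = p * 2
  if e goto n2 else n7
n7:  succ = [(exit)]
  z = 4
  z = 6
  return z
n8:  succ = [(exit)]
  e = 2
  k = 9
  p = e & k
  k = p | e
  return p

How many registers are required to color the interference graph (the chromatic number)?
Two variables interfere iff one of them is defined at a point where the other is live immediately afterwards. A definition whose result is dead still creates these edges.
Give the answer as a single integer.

Answer: 3

Working:
def/use:
  n0: {p,z} / ∅
  n1: {e} / ∅
  n2: {k} / ∅
  n3: {e} / ∅
  n4: {k,p} / ∅
  n5: {p} / {k}
  n6: {e} / {p}
  n7: {z} / ∅
  n8: {e,k,p} / ∅

Backward fixpoint:
  live n0: ∅→∅
  live n1: ∅→∅
  live n2: ∅→∅
  live n3: ∅→∅
  live n4: ∅→{k,p}
  live n5: {k}→{p}
  live n6: {p}→∅
  live n7: ∅→∅
  live n8: ∅→∅

Conflict graph:
  e↔{k,p}
  k↔{e,p}
  p↔{e,k,z}
  z↔{p}

Chromatic number:
  {e,k,p} pairwise interfere (3-clique) ⇒ χ ≥ 3
  assign e→c1 k→c2 p→c0 z→c1 — no edge inside a register ⇒ χ ≤ 3
  χ = 3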